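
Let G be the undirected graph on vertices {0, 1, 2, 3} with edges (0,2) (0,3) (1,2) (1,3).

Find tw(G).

A width-2 tree decomposition is:
Bags: B1 = {0, 1, 3}  B2 = {0, 1, 2}
Tree: B1–B2
Every bag has size at most 3, so the width is 3 − 1 = 2 and tw(G) ≤ 2. For the lower bound, G contains the cycle 1–3–0–2–1, so G is not a forest; only forests have treewidth ≤ 1, hence tw(G) ≥ 2. Hence tw(G) = 2 exactly.

2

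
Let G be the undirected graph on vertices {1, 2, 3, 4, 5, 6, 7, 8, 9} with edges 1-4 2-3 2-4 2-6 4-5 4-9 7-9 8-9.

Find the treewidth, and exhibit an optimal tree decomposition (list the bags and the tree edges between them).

Treewidth 1.
Bags: B1 = {1, 4}  B2 = {2, 4}  B3 = {4, 5}  B4 = {2, 3}  B5 = {4, 9}  B6 = {8, 9}  B7 = {7, 9}  B8 = {2, 6}
Tree: B1–B2, B2–B3, B2–B4, B1–B5, B5–B6, B6–B7, B4–B8

Each bag holds 2 vertices, so the decomposition has width 1, which upper-bounds the treewidth. Any graph with an edge has treewidth ≥ 1, and G has the edge 1–4. The upper and lower bounds meet at 1, so that is the treewidth.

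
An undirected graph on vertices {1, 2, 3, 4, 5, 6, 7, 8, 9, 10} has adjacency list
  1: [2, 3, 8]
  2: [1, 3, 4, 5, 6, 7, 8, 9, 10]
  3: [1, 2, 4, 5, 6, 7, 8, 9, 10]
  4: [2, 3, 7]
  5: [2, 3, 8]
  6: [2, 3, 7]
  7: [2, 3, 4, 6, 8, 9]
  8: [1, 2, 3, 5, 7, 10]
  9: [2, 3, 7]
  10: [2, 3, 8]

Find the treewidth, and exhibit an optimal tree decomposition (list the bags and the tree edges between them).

The largest bag has 4 vertices, giving width 3; this decomposition certifies tw(G) ≤ 3. For the lower bound, the 4 vertices {1, 2, 3, 8} are pairwise adjacent, and any tree decomposition puts a clique entirely inside one bag — forcing width ≥ 3. Combining the bounds, tw(G) = 3.

Treewidth 3.
Bags: B1 = {2, 3, 5, 8}  B2 = {2, 3, 8, 10}  B3 = {2, 3, 7, 8}  B4 = {2, 3, 4, 7}  B5 = {1, 2, 3, 8}  B6 = {2, 3, 6, 7}  B7 = {2, 3, 7, 9}
Tree: B1–B2, B1–B3, B3–B4, B1–B5, B4–B6, B4–B7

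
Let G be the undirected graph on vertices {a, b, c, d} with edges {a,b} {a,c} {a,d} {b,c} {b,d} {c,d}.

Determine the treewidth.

3

A width-3 tree decomposition is:
Bags: B1 = {a, b, c, d}
Tree: (single bag)
A single bag containing all 4 vertices is trivially a valid decomposition of width 3. For the lower bound, the 4 vertices {a, b, c, d} are pairwise adjacent, and any tree decomposition puts a clique entirely inside one bag — forcing width ≥ 3. Therefore the treewidth is 3.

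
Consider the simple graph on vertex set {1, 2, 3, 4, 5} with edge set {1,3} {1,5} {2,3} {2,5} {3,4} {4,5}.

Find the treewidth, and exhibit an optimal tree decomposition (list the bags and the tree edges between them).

Each bag holds 3 vertices, so the decomposition has width 2, which upper-bounds the treewidth. The edges 2–5–1–3–2 form a cycle, so G is not a tree and its treewidth is at least 2. Hence tw(G) = 2 exactly.

Treewidth 2.
One optimal decomposition is:
Bags: B1 = {2, 3, 5}  B2 = {1, 3, 5}  B3 = {3, 4, 5}
Tree: B1–B2, B2–B3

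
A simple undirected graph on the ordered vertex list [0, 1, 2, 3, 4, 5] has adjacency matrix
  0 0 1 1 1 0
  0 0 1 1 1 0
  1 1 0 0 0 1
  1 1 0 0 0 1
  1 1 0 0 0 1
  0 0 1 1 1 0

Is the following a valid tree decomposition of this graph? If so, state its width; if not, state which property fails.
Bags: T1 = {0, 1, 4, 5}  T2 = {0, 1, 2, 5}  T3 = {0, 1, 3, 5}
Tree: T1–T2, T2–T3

Every vertex of G appears in some bag (union = {0, 1, 2, 3, 4, 5}); every edge is covered by a bag; and for each vertex v the set of bags containing v is connected in the bag tree. The decomposition is therefore valid. The largest bag has 4 vertices, so the width is 3.

Yes; width 3.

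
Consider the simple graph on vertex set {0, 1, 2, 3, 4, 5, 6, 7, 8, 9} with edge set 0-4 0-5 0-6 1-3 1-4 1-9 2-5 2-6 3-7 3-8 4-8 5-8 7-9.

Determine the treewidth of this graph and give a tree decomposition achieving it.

Every bag has size at most 3, so the width is 3 − 1 = 2 and tw(G) ≤ 2. Since 2–6–0–5–2 is a cycle in G, G is not acyclic. Forests are exactly the graphs of treewidth ≤ 1, so tw(G) ≥ 2. Combining the bounds, tw(G) = 2.

Treewidth 2.
One optimal decomposition is:
Bags: B1 = {2, 5, 6}  B2 = {0, 5, 6}  B3 = {0, 5, 8}  B4 = {0, 4, 8}  B5 = {3, 4, 8}  B6 = {1, 3, 4}  B7 = {1, 3, 7}  B8 = {1, 7, 9}
Tree: B1–B2, B2–B3, B3–B4, B4–B5, B5–B6, B6–B7, B7–B8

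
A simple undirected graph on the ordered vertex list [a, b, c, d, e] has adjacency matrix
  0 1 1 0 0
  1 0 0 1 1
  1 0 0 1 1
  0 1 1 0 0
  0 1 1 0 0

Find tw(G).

A width-2 tree decomposition is:
Bags: B1 = {b, c, e}  B2 = {b, c, d}  B3 = {a, b, c}
Tree: B1–B2, B2–B3
Each bag holds 3 vertices, so the decomposition has width 2, which upper-bounds the treewidth. Since c–e–b–d–c is a cycle in G, G is not acyclic. Forests are exactly the graphs of treewidth ≤ 1, so tw(G) ≥ 2. Combining the bounds, tw(G) = 2.

2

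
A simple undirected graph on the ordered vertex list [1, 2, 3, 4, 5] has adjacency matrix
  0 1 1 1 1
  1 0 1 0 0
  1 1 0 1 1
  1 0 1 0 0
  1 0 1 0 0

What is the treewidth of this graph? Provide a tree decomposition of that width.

Treewidth 2.
One optimal decomposition is:
Bags: B1 = {1, 2, 3}  B2 = {1, 3, 5}  B3 = {1, 3, 4}
Tree: B1–B2, B2–B3

Every bag has size at most 3, so the width is 3 − 1 = 2 and tw(G) ≤ 2. Conversely, {1, 2, 3} is a clique of size 3, and the vertices of any clique must share a bag in every tree decomposition; so some bag has ≥ 3 vertices and tw(G) ≥ 2. Hence tw(G) = 2 exactly.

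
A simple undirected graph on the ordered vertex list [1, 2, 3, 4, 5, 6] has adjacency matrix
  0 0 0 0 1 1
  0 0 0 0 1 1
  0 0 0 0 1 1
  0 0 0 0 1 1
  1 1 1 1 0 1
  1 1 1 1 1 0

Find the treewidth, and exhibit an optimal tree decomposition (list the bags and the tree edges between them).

Treewidth 2.
Bags: B1 = {2, 5, 6}  B2 = {3, 5, 6}  B3 = {1, 5, 6}  B4 = {4, 5, 6}
Tree: B1–B2, B2–B3, B3–B4

Each bag holds 3 vertices, so the decomposition has width 2, which upper-bounds the treewidth. On the other hand G contains the 3-clique {1, 5, 6}. A clique must lie in a single bag of any decomposition, so no decomposition can have width below 2. Hence tw(G) = 2 exactly.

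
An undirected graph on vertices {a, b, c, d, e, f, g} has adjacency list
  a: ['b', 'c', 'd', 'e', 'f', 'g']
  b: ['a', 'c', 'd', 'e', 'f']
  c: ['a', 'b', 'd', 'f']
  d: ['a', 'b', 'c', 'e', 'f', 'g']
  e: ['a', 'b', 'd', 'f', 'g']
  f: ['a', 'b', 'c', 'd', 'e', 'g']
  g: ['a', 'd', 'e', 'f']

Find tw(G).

A width-4 tree decomposition is:
Bags: B1 = {a, b, c, d, f}  B2 = {a, b, d, e, f}  B3 = {a, d, e, f, g}
Tree: B1–B2, B2–B3
The largest bag has 5 vertices, giving width 4; this decomposition certifies tw(G) ≤ 4. Conversely, {a, d, e, f, g} is a clique of size 5, and the vertices of any clique must share a bag in every tree decomposition; so some bag has ≥ 5 vertices and tw(G) ≥ 4. Combining the bounds, tw(G) = 4.

4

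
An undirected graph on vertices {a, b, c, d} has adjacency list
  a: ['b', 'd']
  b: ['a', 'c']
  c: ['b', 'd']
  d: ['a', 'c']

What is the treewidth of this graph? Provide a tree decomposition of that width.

The largest bag has 3 vertices, giving width 2; this decomposition certifies tw(G) ≤ 2. For the lower bound, G contains the cycle b–a–d–c–b, so G is not a forest; only forests have treewidth ≤ 1, hence tw(G) ≥ 2. Therefore the treewidth is 2.

Treewidth 2.
One optimal decomposition is:
Bags: B1 = {a, b, d}  B2 = {b, c, d}
Tree: B1–B2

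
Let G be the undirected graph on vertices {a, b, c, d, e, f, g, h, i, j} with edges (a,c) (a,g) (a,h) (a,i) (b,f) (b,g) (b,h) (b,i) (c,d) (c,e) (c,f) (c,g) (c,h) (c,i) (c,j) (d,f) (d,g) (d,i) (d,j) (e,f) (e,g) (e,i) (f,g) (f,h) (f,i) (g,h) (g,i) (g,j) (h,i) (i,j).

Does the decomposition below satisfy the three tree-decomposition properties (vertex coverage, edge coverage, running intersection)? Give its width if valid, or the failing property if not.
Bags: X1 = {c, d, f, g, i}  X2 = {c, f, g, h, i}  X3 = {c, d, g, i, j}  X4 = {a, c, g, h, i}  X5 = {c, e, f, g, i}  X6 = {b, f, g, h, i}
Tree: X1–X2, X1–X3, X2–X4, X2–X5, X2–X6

Every vertex of G appears in some bag (union = {a, b, c, d, e, f, g, h, i, j}); every edge is covered by a bag; and for each vertex v the set of bags containing v is connected in the bag tree. The decomposition is therefore valid. The largest bag has 5 vertices, so the width is 4.

Yes; width 4.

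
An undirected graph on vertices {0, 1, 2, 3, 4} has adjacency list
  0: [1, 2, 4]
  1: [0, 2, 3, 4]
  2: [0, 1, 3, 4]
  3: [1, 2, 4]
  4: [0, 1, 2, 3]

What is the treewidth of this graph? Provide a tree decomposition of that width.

Every bag has size at most 4, so the width is 4 − 1 = 3 and tw(G) ≤ 3. On the other hand G contains the 4-clique {0, 1, 2, 4}. A clique must lie in a single bag of any decomposition, so no decomposition can have width below 3. Hence tw(G) = 3 exactly.

Treewidth 3.
One optimal decomposition is:
Bags: B1 = {1, 2, 3, 4}  B2 = {0, 1, 2, 4}
Tree: B1–B2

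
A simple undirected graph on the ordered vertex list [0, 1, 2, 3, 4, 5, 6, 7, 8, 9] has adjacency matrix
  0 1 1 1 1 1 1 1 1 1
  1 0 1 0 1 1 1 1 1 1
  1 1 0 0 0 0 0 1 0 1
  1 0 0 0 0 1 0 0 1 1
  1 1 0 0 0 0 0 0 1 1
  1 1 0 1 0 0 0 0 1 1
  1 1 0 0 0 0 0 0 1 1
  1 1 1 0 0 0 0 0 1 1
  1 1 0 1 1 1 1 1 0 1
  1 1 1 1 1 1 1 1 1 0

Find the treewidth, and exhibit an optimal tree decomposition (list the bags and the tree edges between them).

Every bag has size at most 5, so the width is 5 − 1 = 4 and tw(G) ≤ 4. For the lower bound, the 5 vertices {0, 1, 4, 8, 9} are pairwise adjacent, and any tree decomposition puts a clique entirely inside one bag — forcing width ≥ 4. Therefore the treewidth is 4.

Treewidth 4.
Bags: B1 = {0, 1, 4, 8, 9}  B2 = {0, 1, 7, 8, 9}  B3 = {0, 1, 2, 7, 9}  B4 = {0, 1, 5, 8, 9}  B5 = {0, 3, 5, 8, 9}  B6 = {0, 1, 6, 8, 9}
Tree: B1–B2, B2–B3, B1–B4, B4–B5, B4–B6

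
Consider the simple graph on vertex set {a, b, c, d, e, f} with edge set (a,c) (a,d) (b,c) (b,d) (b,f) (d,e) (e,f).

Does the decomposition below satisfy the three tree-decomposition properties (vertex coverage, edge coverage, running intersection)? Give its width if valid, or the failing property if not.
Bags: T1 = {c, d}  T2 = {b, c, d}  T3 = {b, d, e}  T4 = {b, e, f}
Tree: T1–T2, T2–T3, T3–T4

No — vertex a appears in no bag.

A tree decomposition must satisfy three properties: every vertex lies in some bag; for every edge, both endpoints lie together in some bag; and for every vertex, the bags containing it form a connected subtree. Here vertex a appears in no bag, so the decomposition is invalid.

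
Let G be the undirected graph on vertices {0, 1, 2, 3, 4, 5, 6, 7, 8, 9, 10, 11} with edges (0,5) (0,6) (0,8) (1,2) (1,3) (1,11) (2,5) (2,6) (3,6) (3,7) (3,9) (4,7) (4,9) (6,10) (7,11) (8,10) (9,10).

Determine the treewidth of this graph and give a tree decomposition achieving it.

Every bag has size at most 4, so the width is 4 − 1 = 3 and tw(G) ≤ 3. For the lower bound: the 4 vertex sets {4,7,11}, {9}, {3}, {1,2,6,10} are disjoint, each induces a connected subgraph, and every pair is joined by at least one edge of G. Contracting each set to a single vertex therefore yields K_{4} as a minor, and since treewidth is minor-monotone, tw(G) ≥ tw(K_{4}) = 3. Combining the bounds, tw(G) = 3.

Treewidth 3.
One optimal decomposition is:
Bags: B1 = {4, 7, 9, 11}  B2 = {3, 7, 9, 11}  B3 = {1, 3, 9, 11}  B4 = {1, 3, 9, 10}  B5 = {1, 3, 6, 10}  B6 = {1, 2, 6, 10}  B7 = {2, 6, 8, 10}  B8 = {0, 2, 6, 8}  B9 = {0, 2, 5, 8}
Tree: B1–B2, B2–B3, B3–B4, B4–B5, B5–B6, B6–B7, B7–B8, B8–B9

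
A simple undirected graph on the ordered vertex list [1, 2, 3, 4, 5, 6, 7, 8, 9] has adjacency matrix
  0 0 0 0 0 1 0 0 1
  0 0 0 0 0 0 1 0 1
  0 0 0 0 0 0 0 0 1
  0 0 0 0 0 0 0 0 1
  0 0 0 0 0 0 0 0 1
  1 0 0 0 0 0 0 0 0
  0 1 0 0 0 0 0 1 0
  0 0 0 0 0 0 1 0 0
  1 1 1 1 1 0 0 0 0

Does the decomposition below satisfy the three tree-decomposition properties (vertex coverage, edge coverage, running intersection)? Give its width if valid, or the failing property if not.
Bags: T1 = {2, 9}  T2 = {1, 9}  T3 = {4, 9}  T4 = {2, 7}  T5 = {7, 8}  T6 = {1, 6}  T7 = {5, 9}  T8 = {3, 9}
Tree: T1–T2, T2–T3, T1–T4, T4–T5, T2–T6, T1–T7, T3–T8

Yes; width 1.

Checking the three conditions: (i) the bags cover all of {1, 2, 3, 4, 5, 6, 7, 8, 9}; (ii) for each edge, some bag contains both endpoints; (iii) the bags containing any fixed vertex form a subtree. All hold, so the decomposition is valid with width 2 − 1 = 1.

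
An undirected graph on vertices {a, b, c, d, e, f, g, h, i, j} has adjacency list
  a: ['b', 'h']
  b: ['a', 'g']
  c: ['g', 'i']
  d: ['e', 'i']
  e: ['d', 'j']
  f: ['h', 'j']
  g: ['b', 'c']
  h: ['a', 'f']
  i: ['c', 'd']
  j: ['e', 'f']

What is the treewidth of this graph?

2

A width-2 tree decomposition is:
Bags: B1 = {b, c, g}  B2 = {b, c, i}  B3 = {b, d, i}  B4 = {b, d, e}  B5 = {b, e, j}  B6 = {b, f, j}  B7 = {b, f, h}  B8 = {a, b, h}
Tree: B1–B2, B2–B3, B3–B4, B4–B5, B5–B6, B6–B7, B7–B8
Every bag has size at most 3, so the width is 3 − 1 = 2 and tw(G) ≤ 2. For the lower bound, G contains the cycle b–g–c–i–d–e–j–f–h–a–b, so G is not a forest; only forests have treewidth ≤ 1, hence tw(G) ≥ 2. Therefore the treewidth is 2.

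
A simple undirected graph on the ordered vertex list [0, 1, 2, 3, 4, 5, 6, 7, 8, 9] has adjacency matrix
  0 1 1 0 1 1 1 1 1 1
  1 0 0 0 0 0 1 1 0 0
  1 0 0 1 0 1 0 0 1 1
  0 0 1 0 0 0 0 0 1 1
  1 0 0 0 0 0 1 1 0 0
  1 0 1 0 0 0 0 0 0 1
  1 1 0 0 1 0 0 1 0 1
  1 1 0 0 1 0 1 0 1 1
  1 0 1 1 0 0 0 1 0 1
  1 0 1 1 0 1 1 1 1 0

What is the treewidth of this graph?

3

A width-3 tree decomposition is:
Bags: B1 = {0, 7, 8, 9}  B2 = {0, 2, 8, 9}  B3 = {2, 3, 8, 9}  B4 = {0, 6, 7, 9}  B5 = {0, 4, 6, 7}  B6 = {0, 2, 5, 9}  B7 = {0, 1, 6, 7}
Tree: B1–B2, B2–B3, B1–B4, B4–B5, B2–B6, B4–B7
Each bag holds 4 vertices, so the decomposition has width 3, which upper-bounds the treewidth. Conversely, {0, 2, 8, 9} is a clique of size 4, and the vertices of any clique must share a bag in every tree decomposition; so some bag has ≥ 4 vertices and tw(G) ≥ 3. The upper and lower bounds meet at 3, so that is the treewidth.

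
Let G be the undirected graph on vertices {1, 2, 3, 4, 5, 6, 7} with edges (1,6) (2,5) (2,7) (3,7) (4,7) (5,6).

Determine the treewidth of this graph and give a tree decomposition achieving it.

Every bag has size at most 2, so the width is 2 − 1 = 1 and tw(G) ≤ 1. G has an edge, so its treewidth is at least 1. The upper and lower bounds meet at 1, so that is the treewidth.

Treewidth 1.
One such decomposition:
Bags: B1 = {2, 7}  B2 = {2, 5}  B3 = {3, 7}  B4 = {5, 6}  B5 = {1, 6}  B6 = {4, 7}
Tree: B1–B2, B1–B3, B2–B4, B4–B5, B1–B6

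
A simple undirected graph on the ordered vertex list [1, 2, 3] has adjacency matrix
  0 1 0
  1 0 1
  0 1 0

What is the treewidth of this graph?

A width-1 tree decomposition is:
Bags: B1 = {1, 2}  B2 = {2, 3}
Tree: B1–B2
Every bag has size at most 2, so the width is 2 − 1 = 1 and tw(G) ≤ 1. Since G has at least one edge (e.g. 1–2), it is not an edgeless graph, so tw(G) ≥ 1. Hence tw(G) = 1 exactly.

1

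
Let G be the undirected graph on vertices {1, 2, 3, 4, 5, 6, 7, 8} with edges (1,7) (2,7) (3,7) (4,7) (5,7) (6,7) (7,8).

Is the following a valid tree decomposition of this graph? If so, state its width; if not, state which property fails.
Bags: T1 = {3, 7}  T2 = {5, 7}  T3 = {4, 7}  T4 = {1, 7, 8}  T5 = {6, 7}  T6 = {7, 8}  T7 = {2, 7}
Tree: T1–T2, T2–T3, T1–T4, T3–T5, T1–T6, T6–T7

A tree decomposition must satisfy three properties: every vertex lies in some bag; for every edge, both endpoints lie together in some bag; and for every vertex, the bags containing it form a connected subtree. Here bags containing vertex 8 are not connected in the tree, so the decomposition is invalid.

No — bags containing vertex 8 are not connected in the tree.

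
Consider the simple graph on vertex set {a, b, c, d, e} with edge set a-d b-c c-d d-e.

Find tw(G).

1

A width-1 tree decomposition is:
Bags: B1 = {b, c}  B2 = {c, d}  B3 = {d, e}  B4 = {a, d}
Tree: B1–B2, B2–B3, B3–B4
Each bag holds 2 vertices, so the decomposition has width 1, which upper-bounds the treewidth. Any graph with an edge has treewidth ≥ 1, and G has the edge c–b. Hence tw(G) = 1 exactly.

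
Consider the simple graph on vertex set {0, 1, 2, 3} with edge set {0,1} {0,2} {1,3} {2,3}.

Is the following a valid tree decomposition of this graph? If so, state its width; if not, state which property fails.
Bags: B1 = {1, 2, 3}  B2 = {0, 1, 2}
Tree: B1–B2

Checking the three conditions: (i) the bags cover all of {0, 1, 2, 3}; (ii) for each edge, some bag contains both endpoints; (iii) the bags containing any fixed vertex form a subtree. All hold, so the decomposition is valid with width 3 − 1 = 2.

Yes; width 2.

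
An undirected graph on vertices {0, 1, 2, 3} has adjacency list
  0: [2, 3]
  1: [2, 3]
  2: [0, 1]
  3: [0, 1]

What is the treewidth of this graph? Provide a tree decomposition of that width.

Every bag has size at most 3, so the width is 3 − 1 = 2 and tw(G) ≤ 2. The edges 1–2–0–3–1 form a cycle, so G is not a tree and its treewidth is at least 2. Combining the bounds, tw(G) = 2.

Treewidth 2.
One optimal decomposition is:
Bags: B1 = {0, 1, 2}  B2 = {0, 1, 3}
Tree: B1–B2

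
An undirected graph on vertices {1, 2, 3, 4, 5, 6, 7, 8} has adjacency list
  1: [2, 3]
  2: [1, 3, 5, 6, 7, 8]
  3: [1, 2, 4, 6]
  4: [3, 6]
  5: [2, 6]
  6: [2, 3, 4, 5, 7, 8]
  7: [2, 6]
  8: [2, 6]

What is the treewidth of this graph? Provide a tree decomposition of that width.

Each bag holds 3 vertices, so the decomposition has width 2, which upper-bounds the treewidth. On the other hand G contains the 3-clique {1, 2, 3}. A clique must lie in a single bag of any decomposition, so no decomposition can have width below 2. Combining the bounds, tw(G) = 2.

Treewidth 2.
Bags: B1 = {2, 5, 6}  B2 = {2, 3, 6}  B3 = {2, 6, 7}  B4 = {1, 2, 3}  B5 = {2, 6, 8}  B6 = {3, 4, 6}
Tree: B1–B2, B1–B3, B2–B4, B1–B5, B2–B6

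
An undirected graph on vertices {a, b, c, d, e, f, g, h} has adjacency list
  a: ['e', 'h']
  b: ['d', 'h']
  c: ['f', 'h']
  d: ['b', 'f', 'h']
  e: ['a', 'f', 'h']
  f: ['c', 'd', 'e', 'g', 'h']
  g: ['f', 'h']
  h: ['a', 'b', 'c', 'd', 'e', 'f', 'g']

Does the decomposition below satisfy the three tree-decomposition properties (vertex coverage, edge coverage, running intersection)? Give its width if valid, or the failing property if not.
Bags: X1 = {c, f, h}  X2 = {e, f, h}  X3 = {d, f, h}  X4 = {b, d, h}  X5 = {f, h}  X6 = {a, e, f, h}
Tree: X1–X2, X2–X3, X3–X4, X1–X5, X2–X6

A tree decomposition must satisfy three properties: every vertex lies in some bag; for every edge, both endpoints lie together in some bag; and for every vertex, the bags containing it form a connected subtree. Here vertex g appears in no bag, so the decomposition is invalid.

No — vertex g appears in no bag.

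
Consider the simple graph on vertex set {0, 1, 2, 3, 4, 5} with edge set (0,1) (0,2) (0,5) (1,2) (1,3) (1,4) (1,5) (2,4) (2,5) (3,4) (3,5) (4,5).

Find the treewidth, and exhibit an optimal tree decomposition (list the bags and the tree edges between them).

Treewidth 3.
One optimal decomposition is:
Bags: B1 = {0, 1, 2, 5}  B2 = {1, 2, 4, 5}  B3 = {1, 3, 4, 5}
Tree: B1–B2, B2–B3

The largest bag has 4 vertices, giving width 3; this decomposition certifies tw(G) ≤ 3. For the lower bound, the 4 vertices {0, 1, 2, 5} are pairwise adjacent, and any tree decomposition puts a clique entirely inside one bag — forcing width ≥ 3. The upper and lower bounds meet at 3, so that is the treewidth.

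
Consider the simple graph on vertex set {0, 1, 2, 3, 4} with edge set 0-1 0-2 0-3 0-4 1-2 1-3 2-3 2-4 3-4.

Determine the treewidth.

3

A width-3 tree decomposition is:
Bags: B1 = {0, 1, 2, 3}  B2 = {0, 2, 3, 4}
Tree: B1–B2
Each bag holds 4 vertices, so the decomposition has width 3, which upper-bounds the treewidth. On the other hand G contains the 4-clique {0, 1, 2, 3}. A clique must lie in a single bag of any decomposition, so no decomposition can have width below 3. Combining the bounds, tw(G) = 3.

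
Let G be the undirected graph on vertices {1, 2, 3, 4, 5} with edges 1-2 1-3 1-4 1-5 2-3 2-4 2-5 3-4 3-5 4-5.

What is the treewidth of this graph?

4

A width-4 tree decomposition is:
Bags: B1 = {1, 2, 3, 4, 5}
Tree: (single bag)
A single bag containing all 5 vertices is trivially a valid decomposition of width 4. On the other hand G contains the 5-clique {1, 2, 3, 4, 5}. A clique must lie in a single bag of any decomposition, so no decomposition can have width below 4. Therefore the treewidth is 4.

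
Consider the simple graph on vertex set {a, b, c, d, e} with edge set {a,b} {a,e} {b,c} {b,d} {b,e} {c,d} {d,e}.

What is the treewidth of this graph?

2

A width-2 tree decomposition is:
Bags: B1 = {b, d, e}  B2 = {a, b, e}  B3 = {b, c, d}
Tree: B1–B2, B1–B3
Each bag holds 3 vertices, so the decomposition has width 2, which upper-bounds the treewidth. For the lower bound, the 3 vertices {b, d, e} are pairwise adjacent, and any tree decomposition puts a clique entirely inside one bag — forcing width ≥ 2. Hence tw(G) = 2 exactly.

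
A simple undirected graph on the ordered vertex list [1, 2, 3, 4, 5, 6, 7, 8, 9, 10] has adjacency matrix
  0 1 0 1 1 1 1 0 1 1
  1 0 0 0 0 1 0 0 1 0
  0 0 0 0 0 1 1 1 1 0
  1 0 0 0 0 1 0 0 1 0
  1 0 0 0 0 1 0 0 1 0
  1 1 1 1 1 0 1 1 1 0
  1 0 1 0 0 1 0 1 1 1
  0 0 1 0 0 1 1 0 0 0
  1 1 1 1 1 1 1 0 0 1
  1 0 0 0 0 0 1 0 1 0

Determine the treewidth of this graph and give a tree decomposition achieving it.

Every bag has size at most 4, so the width is 4 − 1 = 3 and tw(G) ≤ 3. On the other hand G contains the 4-clique {1, 7, 9, 10}. A clique must lie in a single bag of any decomposition, so no decomposition can have width below 3. The upper and lower bounds meet at 3, so that is the treewidth.

Treewidth 3.
Bags: B1 = {1, 5, 6, 9}  B2 = {1, 6, 7, 9}  B3 = {3, 6, 7, 9}  B4 = {1, 7, 9, 10}  B5 = {1, 2, 6, 9}  B6 = {1, 4, 6, 9}  B7 = {3, 6, 7, 8}
Tree: B1–B2, B2–B3, B2–B4, B2–B5, B5–B6, B3–B7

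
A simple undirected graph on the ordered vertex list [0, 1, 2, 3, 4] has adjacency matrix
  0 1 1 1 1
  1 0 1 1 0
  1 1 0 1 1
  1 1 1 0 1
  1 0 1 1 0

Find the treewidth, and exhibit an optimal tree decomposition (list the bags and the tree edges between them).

Each bag holds 4 vertices, so the decomposition has width 3, which upper-bounds the treewidth. Conversely, {0, 1, 2, 3} is a clique of size 4, and the vertices of any clique must share a bag in every tree decomposition; so some bag has ≥ 4 vertices and tw(G) ≥ 3. Hence tw(G) = 3 exactly.

Treewidth 3.
One optimal decomposition is:
Bags: B1 = {0, 1, 2, 3}  B2 = {0, 2, 3, 4}
Tree: B1–B2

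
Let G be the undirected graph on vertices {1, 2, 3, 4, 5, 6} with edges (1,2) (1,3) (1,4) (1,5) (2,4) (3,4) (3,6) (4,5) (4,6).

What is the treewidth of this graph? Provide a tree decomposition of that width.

The largest bag has 3 vertices, giving width 2; this decomposition certifies tw(G) ≤ 2. For the lower bound, the 3 vertices {1, 2, 4} are pairwise adjacent, and any tree decomposition puts a clique entirely inside one bag — forcing width ≥ 2. The upper and lower bounds meet at 2, so that is the treewidth.

Treewidth 2.
One such decomposition:
Bags: B1 = {1, 4, 5}  B2 = {1, 2, 4}  B3 = {1, 3, 4}  B4 = {3, 4, 6}
Tree: B1–B2, B2–B3, B3–B4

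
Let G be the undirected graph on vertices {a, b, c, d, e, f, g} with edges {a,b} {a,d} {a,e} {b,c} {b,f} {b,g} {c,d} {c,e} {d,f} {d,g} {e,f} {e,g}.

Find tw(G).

3

A width-3 tree decomposition is:
Bags: B1 = {b, c, d, e}  B2 = {b, d, e, f}  B3 = {a, b, d, e}  B4 = {b, d, e, g}
Tree: B1–B2, B2–B3, B3–B4
Each bag holds 4 vertices, so the decomposition has width 3, which upper-bounds the treewidth. For the lower bound: the 4 vertex sets {b,c}, {e,f}, {d}, {a} are disjoint, each induces a connected subgraph, and every pair is joined by at least one edge of G. Contracting each set to a single vertex therefore yields K_{4} as a minor, and since treewidth is minor-monotone, tw(G) ≥ tw(K_{4}) = 3. The upper and lower bounds meet at 3, so that is the treewidth.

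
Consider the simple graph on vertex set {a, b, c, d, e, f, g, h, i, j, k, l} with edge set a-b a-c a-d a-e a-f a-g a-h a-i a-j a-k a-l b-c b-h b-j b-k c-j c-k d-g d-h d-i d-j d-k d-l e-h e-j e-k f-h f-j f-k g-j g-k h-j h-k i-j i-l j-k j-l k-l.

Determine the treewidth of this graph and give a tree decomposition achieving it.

The largest bag has 5 vertices, giving width 4; this decomposition certifies tw(G) ≤ 4. On the other hand G contains the 5-clique {a, d, g, j, k}. A clique must lie in a single bag of any decomposition, so no decomposition can have width below 4. Hence tw(G) = 4 exactly.

Treewidth 4.
One such decomposition:
Bags: B1 = {a, f, h, j, k}  B2 = {a, b, h, j, k}  B3 = {a, d, h, j, k}  B4 = {a, d, g, j, k}  B5 = {a, b, c, j, k}  B6 = {a, d, j, k, l}  B7 = {a, d, i, j, l}  B8 = {a, e, h, j, k}
Tree: B1–B2, B2–B3, B3–B4, B2–B5, B3–B6, B6–B7, B3–B8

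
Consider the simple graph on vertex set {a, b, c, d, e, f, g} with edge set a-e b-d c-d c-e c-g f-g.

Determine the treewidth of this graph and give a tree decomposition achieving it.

Every bag has size at most 2, so the width is 2 − 1 = 1 and tw(G) ≤ 1. G has an edge, so its treewidth is at least 1. Combining the bounds, tw(G) = 1.

Treewidth 1.
Bags: B1 = {c, g}  B2 = {c, d}  B3 = {b, d}  B4 = {f, g}  B5 = {c, e}  B6 = {a, e}
Tree: B1–B2, B2–B3, B1–B4, B2–B5, B5–B6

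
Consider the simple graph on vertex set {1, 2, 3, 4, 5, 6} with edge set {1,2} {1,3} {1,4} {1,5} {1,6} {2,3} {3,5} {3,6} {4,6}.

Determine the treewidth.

2

A width-2 tree decomposition is:
Bags: B1 = {1, 3, 6}  B2 = {1, 2, 3}  B3 = {1, 3, 5}  B4 = {1, 4, 6}
Tree: B1–B2, B2–B3, B1–B4
Every bag has size at most 3, so the width is 3 − 1 = 2 and tw(G) ≤ 2. Conversely, {1, 2, 3} is a clique of size 3, and the vertices of any clique must share a bag in every tree decomposition; so some bag has ≥ 3 vertices and tw(G) ≥ 2. Hence tw(G) = 2 exactly.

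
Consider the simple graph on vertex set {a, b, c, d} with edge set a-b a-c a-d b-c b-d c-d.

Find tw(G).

3

A width-3 tree decomposition is:
Bags: B1 = {a, b, c, d}
Tree: (single bag)
With just one bag of size 4, the width is 4 − 1 = 3, so tw(G) ≤ 3. For the lower bound, the 4 vertices {a, b, c, d} are pairwise adjacent, and any tree decomposition puts a clique entirely inside one bag — forcing width ≥ 3. The upper and lower bounds meet at 3, so that is the treewidth.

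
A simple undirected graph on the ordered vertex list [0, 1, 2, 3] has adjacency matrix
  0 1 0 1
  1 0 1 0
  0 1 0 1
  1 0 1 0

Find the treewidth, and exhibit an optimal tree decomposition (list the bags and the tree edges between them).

Treewidth 2.
One such decomposition:
Bags: B1 = {0, 1, 3}  B2 = {1, 2, 3}
Tree: B1–B2

The largest bag has 3 vertices, giving width 2; this decomposition certifies tw(G) ≤ 2. The edges 1–0–3–2–1 form a cycle, so G is not a tree and its treewidth is at least 2. Hence tw(G) = 2 exactly.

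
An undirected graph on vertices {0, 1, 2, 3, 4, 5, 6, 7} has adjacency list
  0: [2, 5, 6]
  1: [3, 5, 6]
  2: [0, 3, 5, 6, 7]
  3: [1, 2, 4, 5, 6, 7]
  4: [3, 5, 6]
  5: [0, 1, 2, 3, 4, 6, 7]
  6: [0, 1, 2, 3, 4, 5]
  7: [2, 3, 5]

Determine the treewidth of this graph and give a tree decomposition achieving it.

Each bag holds 4 vertices, so the decomposition has width 3, which upper-bounds the treewidth. For the lower bound, the 4 vertices {0, 2, 5, 6} are pairwise adjacent, and any tree decomposition puts a clique entirely inside one bag — forcing width ≥ 3. Hence tw(G) = 3 exactly.

Treewidth 3.
One such decomposition:
Bags: B1 = {2, 3, 5, 7}  B2 = {2, 3, 5, 6}  B3 = {0, 2, 5, 6}  B4 = {3, 4, 5, 6}  B5 = {1, 3, 5, 6}
Tree: B1–B2, B2–B3, B2–B4, B2–B5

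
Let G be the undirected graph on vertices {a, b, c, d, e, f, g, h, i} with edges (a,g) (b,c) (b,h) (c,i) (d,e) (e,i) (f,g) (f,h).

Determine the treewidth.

1

A width-1 tree decomposition is:
Bags: B1 = {d, e}  B2 = {e, i}  B3 = {c, i}  B4 = {b, c}  B5 = {b, h}  B6 = {f, h}  B7 = {f, g}  B8 = {a, g}
Tree: B1–B2, B2–B3, B3–B4, B4–B5, B5–B6, B6–B7, B7–B8
Each bag holds 2 vertices, so the decomposition has width 1, which upper-bounds the treewidth. G has an edge, so its treewidth is at least 1. The upper and lower bounds meet at 1, so that is the treewidth.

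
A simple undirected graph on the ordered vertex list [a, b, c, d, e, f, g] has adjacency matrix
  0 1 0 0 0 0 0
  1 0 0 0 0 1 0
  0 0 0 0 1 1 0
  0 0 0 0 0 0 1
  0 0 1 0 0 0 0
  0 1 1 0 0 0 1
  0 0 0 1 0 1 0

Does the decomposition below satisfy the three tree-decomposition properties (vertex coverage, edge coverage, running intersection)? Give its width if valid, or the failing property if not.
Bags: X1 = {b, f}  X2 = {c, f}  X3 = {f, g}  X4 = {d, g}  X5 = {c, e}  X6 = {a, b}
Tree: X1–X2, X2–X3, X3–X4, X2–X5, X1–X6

Yes; width 1.

Every vertex of G appears in some bag (union = {a, b, c, d, e, f, g}); every edge is covered by a bag; and for each vertex v the set of bags containing v is connected in the bag tree. The decomposition is therefore valid. The largest bag has 2 vertices, so the width is 1.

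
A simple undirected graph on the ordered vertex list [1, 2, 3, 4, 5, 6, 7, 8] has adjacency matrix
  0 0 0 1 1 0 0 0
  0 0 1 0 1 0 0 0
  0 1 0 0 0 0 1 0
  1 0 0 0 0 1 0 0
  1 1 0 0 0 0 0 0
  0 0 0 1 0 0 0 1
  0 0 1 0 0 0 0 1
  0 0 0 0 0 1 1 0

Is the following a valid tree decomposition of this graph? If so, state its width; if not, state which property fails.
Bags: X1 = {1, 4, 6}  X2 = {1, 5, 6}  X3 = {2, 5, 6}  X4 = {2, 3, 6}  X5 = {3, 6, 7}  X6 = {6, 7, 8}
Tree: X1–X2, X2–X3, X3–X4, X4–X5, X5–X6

Yes; width 2.

Checking the three conditions: (i) the bags cover all of {1, 2, 3, 4, 5, 6, 7, 8}; (ii) for each edge, some bag contains both endpoints; (iii) the bags containing any fixed vertex form a subtree. All hold, so the decomposition is valid with width 3 − 1 = 2.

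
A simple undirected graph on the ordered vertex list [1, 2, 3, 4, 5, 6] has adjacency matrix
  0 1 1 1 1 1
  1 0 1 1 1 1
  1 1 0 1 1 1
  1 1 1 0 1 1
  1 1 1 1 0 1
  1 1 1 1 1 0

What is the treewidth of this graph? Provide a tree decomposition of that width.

Treewidth 5.
One such decomposition:
Bags: B1 = {1, 2, 3, 4, 5, 6}
Tree: (single bag)

With just one bag of size 6, the width is 6 − 1 = 5, so tw(G) ≤ 5. On the other hand G contains the 6-clique {1, 2, 3, 4, 5, 6}. A clique must lie in a single bag of any decomposition, so no decomposition can have width below 5. Combining the bounds, tw(G) = 5.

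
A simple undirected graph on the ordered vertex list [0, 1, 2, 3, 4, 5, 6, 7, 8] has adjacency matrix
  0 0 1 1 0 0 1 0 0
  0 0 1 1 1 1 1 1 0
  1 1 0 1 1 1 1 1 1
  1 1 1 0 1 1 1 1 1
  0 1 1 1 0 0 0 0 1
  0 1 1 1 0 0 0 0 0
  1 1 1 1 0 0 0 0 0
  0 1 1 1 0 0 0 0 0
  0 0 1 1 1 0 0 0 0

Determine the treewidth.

3

A width-3 tree decomposition is:
Bags: B1 = {1, 2, 3, 6}  B2 = {1, 2, 3, 7}  B3 = {1, 2, 3, 4}  B4 = {1, 2, 3, 5}  B5 = {2, 3, 4, 8}  B6 = {0, 2, 3, 6}
Tree: B1–B2, B1–B3, B2–B4, B3–B5, B1–B6
Each bag holds 4 vertices, so the decomposition has width 3, which upper-bounds the treewidth. Conversely, {0, 2, 3, 6} is a clique of size 4, and the vertices of any clique must share a bag in every tree decomposition; so some bag has ≥ 4 vertices and tw(G) ≥ 3. The upper and lower bounds meet at 3, so that is the treewidth.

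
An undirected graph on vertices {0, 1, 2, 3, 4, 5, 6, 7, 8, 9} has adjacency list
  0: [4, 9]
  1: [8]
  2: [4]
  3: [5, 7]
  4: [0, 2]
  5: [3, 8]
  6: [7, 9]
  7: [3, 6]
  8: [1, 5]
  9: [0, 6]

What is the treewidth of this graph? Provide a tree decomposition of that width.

Treewidth 1.
One such decomposition:
Bags: B1 = {1, 8}  B2 = {5, 8}  B3 = {3, 5}  B4 = {3, 7}  B5 = {6, 7}  B6 = {6, 9}  B7 = {0, 9}  B8 = {0, 4}  B9 = {2, 4}
Tree: B1–B2, B2–B3, B3–B4, B4–B5, B5–B6, B6–B7, B7–B8, B8–B9

The largest bag has 2 vertices, giving width 1; this decomposition certifies tw(G) ≤ 1. G has an edge, so its treewidth is at least 1. Combining the bounds, tw(G) = 1.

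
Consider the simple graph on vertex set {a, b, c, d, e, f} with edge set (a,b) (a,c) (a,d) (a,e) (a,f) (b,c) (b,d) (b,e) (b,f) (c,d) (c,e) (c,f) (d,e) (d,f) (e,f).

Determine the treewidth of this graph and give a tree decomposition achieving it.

Treewidth 5.
Bags: B1 = {a, b, c, d, e, f}
Tree: (single bag)

A single bag containing all 6 vertices is trivially a valid decomposition of width 5. On the other hand G contains the 6-clique {a, b, c, d, e, f}. A clique must lie in a single bag of any decomposition, so no decomposition can have width below 5. The upper and lower bounds meet at 5, so that is the treewidth.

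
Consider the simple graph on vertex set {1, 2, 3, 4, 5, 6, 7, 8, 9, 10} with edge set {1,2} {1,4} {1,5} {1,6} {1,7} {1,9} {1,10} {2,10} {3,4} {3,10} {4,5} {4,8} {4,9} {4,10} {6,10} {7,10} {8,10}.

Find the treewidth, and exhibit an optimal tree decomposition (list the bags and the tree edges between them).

Treewidth 2.
Bags: B1 = {1, 4, 10}  B2 = {1, 6, 10}  B3 = {3, 4, 10}  B4 = {1, 2, 10}  B5 = {4, 8, 10}  B6 = {1, 4, 9}  B7 = {1, 7, 10}  B8 = {1, 4, 5}
Tree: B1–B2, B1–B3, B2–B4, B1–B5, B1–B6, B1–B7, B1–B8

Every bag has size at most 3, so the width is 3 − 1 = 2 and tw(G) ≤ 2. Conversely, {4, 8, 10} is a clique of size 3, and the vertices of any clique must share a bag in every tree decomposition; so some bag has ≥ 3 vertices and tw(G) ≥ 2. Combining the bounds, tw(G) = 2.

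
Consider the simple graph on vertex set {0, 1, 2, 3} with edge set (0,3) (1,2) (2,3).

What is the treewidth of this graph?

A width-1 tree decomposition is:
Bags: B1 = {1, 2}  B2 = {2, 3}  B3 = {0, 3}
Tree: B1–B2, B2–B3
The largest bag has 2 vertices, giving width 1; this decomposition certifies tw(G) ≤ 1. Since G has at least one edge (e.g. 1–2), it is not an edgeless graph, so tw(G) ≥ 1. The upper and lower bounds meet at 1, so that is the treewidth.

1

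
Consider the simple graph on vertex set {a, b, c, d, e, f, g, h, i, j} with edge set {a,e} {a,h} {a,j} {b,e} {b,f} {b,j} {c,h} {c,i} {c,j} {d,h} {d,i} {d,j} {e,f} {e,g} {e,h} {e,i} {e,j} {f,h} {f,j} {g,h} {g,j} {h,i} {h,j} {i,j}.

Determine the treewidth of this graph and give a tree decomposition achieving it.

Every bag has size at most 4, so the width is 4 − 1 = 3 and tw(G) ≤ 3. Conversely, {d, h, i, j} is a clique of size 4, and the vertices of any clique must share a bag in every tree decomposition; so some bag has ≥ 4 vertices and tw(G) ≥ 3. Therefore the treewidth is 3.

Treewidth 3.
One such decomposition:
Bags: B1 = {e, h, i, j}  B2 = {d, h, i, j}  B3 = {a, e, h, j}  B4 = {e, f, h, j}  B5 = {e, g, h, j}  B6 = {c, h, i, j}  B7 = {b, e, f, j}
Tree: B1–B2, B1–B3, B1–B4, B4–B5, B2–B6, B4–B7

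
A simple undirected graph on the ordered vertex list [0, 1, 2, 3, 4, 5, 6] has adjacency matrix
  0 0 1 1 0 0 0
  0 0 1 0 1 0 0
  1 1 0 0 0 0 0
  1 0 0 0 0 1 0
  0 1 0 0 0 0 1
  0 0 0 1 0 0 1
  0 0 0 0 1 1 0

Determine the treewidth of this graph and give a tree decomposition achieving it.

Every bag has size at most 3, so the width is 3 − 1 = 2 and tw(G) ≤ 2. Since 6–5–3–0–2–1–4–6 is a cycle in G, G is not acyclic. Forests are exactly the graphs of treewidth ≤ 1, so tw(G) ≥ 2. Hence tw(G) = 2 exactly.

Treewidth 2.
One optimal decomposition is:
Bags: B1 = {3, 5, 6}  B2 = {0, 3, 6}  B3 = {0, 2, 6}  B4 = {1, 2, 6}  B5 = {1, 4, 6}
Tree: B1–B2, B2–B3, B3–B4, B4–B5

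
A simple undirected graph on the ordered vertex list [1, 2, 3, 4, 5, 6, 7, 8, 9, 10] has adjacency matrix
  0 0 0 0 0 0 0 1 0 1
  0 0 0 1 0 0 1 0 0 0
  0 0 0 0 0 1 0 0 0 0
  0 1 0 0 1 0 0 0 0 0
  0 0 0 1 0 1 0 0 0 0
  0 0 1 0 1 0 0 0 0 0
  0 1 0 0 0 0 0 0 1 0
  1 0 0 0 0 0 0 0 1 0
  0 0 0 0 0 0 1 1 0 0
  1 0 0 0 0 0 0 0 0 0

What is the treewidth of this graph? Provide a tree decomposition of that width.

Treewidth 1.
Bags: B1 = {3, 6}  B2 = {5, 6}  B3 = {4, 5}  B4 = {2, 4}  B5 = {2, 7}  B6 = {7, 9}  B7 = {8, 9}  B8 = {1, 8}  B9 = {1, 10}
Tree: B1–B2, B2–B3, B3–B4, B4–B5, B5–B6, B6–B7, B7–B8, B8–B9

Each bag holds 2 vertices, so the decomposition has width 1, which upper-bounds the treewidth. Since G has at least one edge (e.g. 3–6), it is not an edgeless graph, so tw(G) ≥ 1. Hence tw(G) = 1 exactly.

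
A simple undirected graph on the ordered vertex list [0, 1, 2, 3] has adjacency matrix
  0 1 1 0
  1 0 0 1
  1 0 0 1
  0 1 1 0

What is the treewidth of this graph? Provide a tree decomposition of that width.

Every bag has size at most 3, so the width is 3 − 1 = 2 and tw(G) ≤ 2. Since 0–2–3–1–0 is a cycle in G, G is not acyclic. Forests are exactly the graphs of treewidth ≤ 1, so tw(G) ≥ 2. Therefore the treewidth is 2.

Treewidth 2.
Bags: B1 = {0, 2, 3}  B2 = {0, 1, 3}
Tree: B1–B2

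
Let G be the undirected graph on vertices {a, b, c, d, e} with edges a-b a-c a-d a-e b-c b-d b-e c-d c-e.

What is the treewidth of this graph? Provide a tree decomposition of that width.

Each bag holds 4 vertices, so the decomposition has width 3, which upper-bounds the treewidth. On the other hand G contains the 4-clique {a, b, c, d}. A clique must lie in a single bag of any decomposition, so no decomposition can have width below 3. Therefore the treewidth is 3.

Treewidth 3.
Bags: B1 = {a, b, c, d}  B2 = {a, b, c, e}
Tree: B1–B2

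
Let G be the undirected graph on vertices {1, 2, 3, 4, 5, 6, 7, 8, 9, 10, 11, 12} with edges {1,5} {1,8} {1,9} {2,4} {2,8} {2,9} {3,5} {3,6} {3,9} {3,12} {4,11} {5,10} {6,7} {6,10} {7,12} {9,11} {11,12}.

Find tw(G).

3

A width-3 tree decomposition is:
Bags: B1 = {2, 4, 8, 11}  B2 = {2, 8, 9, 11}  B3 = {1, 8, 9, 11}  B4 = {1, 9, 11, 12}  B5 = {1, 3, 9, 12}  B6 = {1, 3, 5, 12}  B7 = {3, 5, 7, 12}  B8 = {3, 5, 6, 7}  B9 = {5, 6, 7, 10}
Tree: B1–B2, B2–B3, B3–B4, B4–B5, B5–B6, B6–B7, B7–B8, B8–B9
The largest bag has 4 vertices, giving width 3; this decomposition certifies tw(G) ≤ 3. For the lower bound: the 4 vertex sets {2,4,8}, {11}, {9}, {1,3,5,12} are disjoint, each induces a connected subgraph, and every pair is joined by at least one edge of G. Contracting each set to a single vertex therefore yields K_{4} as a minor, and since treewidth is minor-monotone, tw(G) ≥ tw(K_{4}) = 3. Hence tw(G) = 3 exactly.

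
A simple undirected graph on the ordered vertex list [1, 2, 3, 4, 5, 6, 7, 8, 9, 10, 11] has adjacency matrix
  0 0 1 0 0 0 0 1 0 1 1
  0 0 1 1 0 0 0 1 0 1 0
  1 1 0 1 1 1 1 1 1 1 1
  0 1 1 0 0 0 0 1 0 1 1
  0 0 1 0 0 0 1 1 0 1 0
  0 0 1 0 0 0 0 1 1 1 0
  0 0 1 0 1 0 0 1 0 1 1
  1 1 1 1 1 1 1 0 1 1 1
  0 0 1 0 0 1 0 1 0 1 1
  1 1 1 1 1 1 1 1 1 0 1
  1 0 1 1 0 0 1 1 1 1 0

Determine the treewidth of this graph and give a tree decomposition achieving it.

Treewidth 4.
One optimal decomposition is:
Bags: B1 = {3, 8, 9, 10, 11}  B2 = {3, 4, 8, 10, 11}  B3 = {1, 3, 8, 10, 11}  B4 = {3, 7, 8, 10, 11}  B5 = {3, 5, 7, 8, 10}  B6 = {3, 6, 8, 9, 10}  B7 = {2, 3, 4, 8, 10}
Tree: B1–B2, B1–B3, B1–B4, B4–B5, B1–B6, B2–B7

Each bag holds 5 vertices, so the decomposition has width 4, which upper-bounds the treewidth. Conversely, {2, 3, 4, 8, 10} is a clique of size 5, and the vertices of any clique must share a bag in every tree decomposition; so some bag has ≥ 5 vertices and tw(G) ≥ 4. Combining the bounds, tw(G) = 4.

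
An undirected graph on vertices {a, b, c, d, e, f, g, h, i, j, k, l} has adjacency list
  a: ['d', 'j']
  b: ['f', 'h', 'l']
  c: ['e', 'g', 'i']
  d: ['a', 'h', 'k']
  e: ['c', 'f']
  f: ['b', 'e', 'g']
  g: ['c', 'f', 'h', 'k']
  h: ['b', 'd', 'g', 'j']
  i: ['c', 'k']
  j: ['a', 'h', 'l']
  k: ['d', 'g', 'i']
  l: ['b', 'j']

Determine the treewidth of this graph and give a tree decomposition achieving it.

Every bag has size at most 4, so the width is 4 − 1 = 3 and tw(G) ≤ 3. For the lower bound: the 4 vertex sets {a,j,l}, {b}, {h}, {d,f,g,k} are disjoint, each induces a connected subgraph, and every pair is joined by at least one edge of G. Contracting each set to a single vertex therefore yields K_{4} as a minor, and since treewidth is minor-monotone, tw(G) ≥ tw(K_{4}) = 3. The upper and lower bounds meet at 3, so that is the treewidth.

Treewidth 3.
One optimal decomposition is:
Bags: B1 = {a, b, j, l}  B2 = {a, b, h, j}  B3 = {a, b, d, h}  B4 = {b, d, f, h}  B5 = {d, f, g, h}  B6 = {d, f, g, k}  B7 = {e, f, g, k}  B8 = {c, e, g, k}  B9 = {c, e, i, k}
Tree: B1–B2, B2–B3, B3–B4, B4–B5, B5–B6, B6–B7, B7–B8, B8–B9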